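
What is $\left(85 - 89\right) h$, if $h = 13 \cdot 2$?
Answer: $-104$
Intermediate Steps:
$h = 26$
$\left(85 - 89\right) h = \left(85 - 89\right) 26 = \left(-4\right) 26 = -104$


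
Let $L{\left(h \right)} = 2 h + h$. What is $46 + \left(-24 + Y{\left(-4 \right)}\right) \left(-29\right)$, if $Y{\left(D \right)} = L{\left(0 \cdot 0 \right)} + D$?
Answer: $858$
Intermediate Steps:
$L{\left(h \right)} = 3 h$
$Y{\left(D \right)} = D$ ($Y{\left(D \right)} = 3 \cdot 0 \cdot 0 + D = 3 \cdot 0 + D = 0 + D = D$)
$46 + \left(-24 + Y{\left(-4 \right)}\right) \left(-29\right) = 46 + \left(-24 - 4\right) \left(-29\right) = 46 - -812 = 46 + 812 = 858$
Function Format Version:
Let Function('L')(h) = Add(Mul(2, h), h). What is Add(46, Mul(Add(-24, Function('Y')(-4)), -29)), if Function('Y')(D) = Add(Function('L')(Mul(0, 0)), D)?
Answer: 858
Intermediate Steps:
Function('L')(h) = Mul(3, h)
Function('Y')(D) = D (Function('Y')(D) = Add(Mul(3, Mul(0, 0)), D) = Add(Mul(3, 0), D) = Add(0, D) = D)
Add(46, Mul(Add(-24, Function('Y')(-4)), -29)) = Add(46, Mul(Add(-24, -4), -29)) = Add(46, Mul(-28, -29)) = Add(46, 812) = 858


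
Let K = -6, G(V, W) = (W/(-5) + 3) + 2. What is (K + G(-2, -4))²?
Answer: 1/25 ≈ 0.040000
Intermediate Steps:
G(V, W) = 5 - W/5 (G(V, W) = (W*(-⅕) + 3) + 2 = (-W/5 + 3) + 2 = (3 - W/5) + 2 = 5 - W/5)
(K + G(-2, -4))² = (-6 + (5 - ⅕*(-4)))² = (-6 + (5 + ⅘))² = (-6 + 29/5)² = (-⅕)² = 1/25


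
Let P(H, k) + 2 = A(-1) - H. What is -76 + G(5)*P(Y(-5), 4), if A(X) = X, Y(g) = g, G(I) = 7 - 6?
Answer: -74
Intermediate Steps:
G(I) = 1
P(H, k) = -3 - H (P(H, k) = -2 + (-1 - H) = -3 - H)
-76 + G(5)*P(Y(-5), 4) = -76 + 1*(-3 - 1*(-5)) = -76 + 1*(-3 + 5) = -76 + 1*2 = -76 + 2 = -74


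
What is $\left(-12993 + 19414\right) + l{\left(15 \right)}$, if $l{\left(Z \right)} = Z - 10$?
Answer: $6426$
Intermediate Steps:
$l{\left(Z \right)} = -10 + Z$ ($l{\left(Z \right)} = Z - 10 = -10 + Z$)
$\left(-12993 + 19414\right) + l{\left(15 \right)} = \left(-12993 + 19414\right) + \left(-10 + 15\right) = 6421 + 5 = 6426$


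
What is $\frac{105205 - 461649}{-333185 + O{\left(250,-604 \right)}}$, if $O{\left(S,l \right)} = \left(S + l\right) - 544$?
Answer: $\frac{356444}{334083} \approx 1.0669$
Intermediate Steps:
$O{\left(S,l \right)} = -544 + S + l$
$\frac{105205 - 461649}{-333185 + O{\left(250,-604 \right)}} = \frac{105205 - 461649}{-333185 - 898} = - \frac{356444}{-333185 - 898} = - \frac{356444}{-334083} = \left(-356444\right) \left(- \frac{1}{334083}\right) = \frac{356444}{334083}$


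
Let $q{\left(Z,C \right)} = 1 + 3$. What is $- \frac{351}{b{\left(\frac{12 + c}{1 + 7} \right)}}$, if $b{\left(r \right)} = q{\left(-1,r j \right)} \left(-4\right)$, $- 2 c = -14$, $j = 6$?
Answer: $\frac{351}{16} \approx 21.938$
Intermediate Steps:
$c = 7$ ($c = \left(- \frac{1}{2}\right) \left(-14\right) = 7$)
$q{\left(Z,C \right)} = 4$
$b{\left(r \right)} = -16$ ($b{\left(r \right)} = 4 \left(-4\right) = -16$)
$- \frac{351}{b{\left(\frac{12 + c}{1 + 7} \right)}} = - \frac{351}{-16} = \left(-351\right) \left(- \frac{1}{16}\right) = \frac{351}{16}$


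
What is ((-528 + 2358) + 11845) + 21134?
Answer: 34809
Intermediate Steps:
((-528 + 2358) + 11845) + 21134 = (1830 + 11845) + 21134 = 13675 + 21134 = 34809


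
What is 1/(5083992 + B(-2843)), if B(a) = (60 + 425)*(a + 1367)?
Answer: 1/4368132 ≈ 2.2893e-7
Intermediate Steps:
B(a) = 662995 + 485*a (B(a) = 485*(1367 + a) = 662995 + 485*a)
1/(5083992 + B(-2843)) = 1/(5083992 + (662995 + 485*(-2843))) = 1/(5083992 + (662995 - 1378855)) = 1/(5083992 - 715860) = 1/4368132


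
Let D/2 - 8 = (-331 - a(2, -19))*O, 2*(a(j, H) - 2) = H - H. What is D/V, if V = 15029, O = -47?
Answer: 4474/2147 ≈ 2.0838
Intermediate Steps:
a(j, H) = 2 (a(j, H) = 2 + (H - H)/2 = 2 + (1/2)*0 = 2 + 0 = 2)
D = 31318 (D = 16 + 2*((-331 - 1*2)*(-47)) = 16 + 2*((-331 - 2)*(-47)) = 16 + 2*(-333*(-47)) = 16 + 2*15651 = 16 + 31302 = 31318)
D/V = 31318/15029 = 31318*(1/15029) = 4474/2147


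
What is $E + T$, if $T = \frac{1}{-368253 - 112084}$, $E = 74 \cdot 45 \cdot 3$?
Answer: $\frac{4798566629}{480337} \approx 9990.0$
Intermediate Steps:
$E = 9990$ ($E = 3330 \cdot 3 = 9990$)
$T = - \frac{1}{480337}$ ($T = \frac{1}{-480337} = - \frac{1}{480337} \approx -2.0819 \cdot 10^{-6}$)
$E + T = 9990 - \frac{1}{480337} = \frac{4798566629}{480337}$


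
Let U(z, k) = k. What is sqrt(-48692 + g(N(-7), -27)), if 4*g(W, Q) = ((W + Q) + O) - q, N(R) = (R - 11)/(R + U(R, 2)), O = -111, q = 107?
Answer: I*sqrt(4875235)/10 ≈ 220.8*I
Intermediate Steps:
N(R) = (-11 + R)/(2 + R) (N(R) = (R - 11)/(R + 2) = (-11 + R)/(2 + R))
g(W, Q) = -109/2 + Q/4 + W/4 (g(W, Q) = (((W + Q) - 111) - 1*107)/4 = (((Q + W) - 111) - 107)/4 = ((-111 + Q + W) - 107)/4 = (-218 + Q + W)/4 = -109/2 + Q/4 + W/4)
sqrt(-48692 + g(N(-7), -27)) = sqrt(-48692 + (-109/2 + (1/4)*(-27) + ((-11 - 7)/(2 - 7))/4)) = sqrt(-48692 + (-109/2 - 27/4 + (-18/(-5))/4)) = sqrt(-48692 + (-109/2 - 27/4 + (-1/5*(-18))/4)) = sqrt(-48692 + (-109/2 - 27/4 + (1/4)*(18/5))) = sqrt(-48692 + (-109/2 - 27/4 + 9/10)) = sqrt(-48692 - 1207/20) = sqrt(-975047/20) = I*sqrt(4875235)/10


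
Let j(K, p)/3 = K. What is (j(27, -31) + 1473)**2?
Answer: 2414916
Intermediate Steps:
j(K, p) = 3*K
(j(27, -31) + 1473)**2 = (3*27 + 1473)**2 = (81 + 1473)**2 = 1554**2 = 2414916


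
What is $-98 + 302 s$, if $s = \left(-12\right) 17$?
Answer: $-61706$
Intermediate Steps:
$s = -204$
$-98 + 302 s = -98 + 302 \left(-204\right) = -98 - 61608 = -61706$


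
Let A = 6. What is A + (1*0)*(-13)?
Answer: 6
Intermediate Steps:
A + (1*0)*(-13) = 6 + (1*0)*(-13) = 6 + 0*(-13) = 6 + 0 = 6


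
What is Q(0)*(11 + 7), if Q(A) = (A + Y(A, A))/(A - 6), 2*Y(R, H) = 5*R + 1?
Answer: -3/2 ≈ -1.5000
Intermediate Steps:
Y(R, H) = ½ + 5*R/2 (Y(R, H) = (5*R + 1)/2 = (1 + 5*R)/2 = ½ + 5*R/2)
Q(A) = (½ + 7*A/2)/(-6 + A) (Q(A) = (A + (½ + 5*A/2))/(A - 6) = (½ + 7*A/2)/(-6 + A))
Q(0)*(11 + 7) = ((1 + 7*0)/(2*(-6 + 0)))*(11 + 7) = ((½)*(1 + 0)/(-6))*18 = ((½)*(-⅙)*1)*18 = -1/12*18 = -3/2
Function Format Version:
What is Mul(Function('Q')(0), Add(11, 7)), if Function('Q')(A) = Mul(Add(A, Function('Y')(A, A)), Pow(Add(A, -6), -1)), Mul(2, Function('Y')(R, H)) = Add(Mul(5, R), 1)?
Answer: Rational(-3, 2) ≈ -1.5000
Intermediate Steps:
Function('Y')(R, H) = Add(Rational(1, 2), Mul(Rational(5, 2), R)) (Function('Y')(R, H) = Mul(Rational(1, 2), Add(Mul(5, R), 1)) = Mul(Rational(1, 2), Add(1, Mul(5, R))) = Add(Rational(1, 2), Mul(Rational(5, 2), R)))
Function('Q')(A) = Mul(Pow(Add(-6, A), -1), Add(Rational(1, 2), Mul(Rational(7, 2), A))) (Function('Q')(A) = Mul(Add(A, Add(Rational(1, 2), Mul(Rational(5, 2), A))), Pow(Add(A, -6), -1)) = Mul(Add(Rational(1, 2), Mul(Rational(7, 2), A)), Pow(Add(-6, A), -1)) = Mul(Pow(Add(-6, A), -1), Add(Rational(1, 2), Mul(Rational(7, 2), A))))
Mul(Function('Q')(0), Add(11, 7)) = Mul(Mul(Rational(1, 2), Pow(Add(-6, 0), -1), Add(1, Mul(7, 0))), Add(11, 7)) = Mul(Mul(Rational(1, 2), Pow(-6, -1), Add(1, 0)), 18) = Mul(Mul(Rational(1, 2), Rational(-1, 6), 1), 18) = Mul(Rational(-1, 12), 18) = Rational(-3, 2)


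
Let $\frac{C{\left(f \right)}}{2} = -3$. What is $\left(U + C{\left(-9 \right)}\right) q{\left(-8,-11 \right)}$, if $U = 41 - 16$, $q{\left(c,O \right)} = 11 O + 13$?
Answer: $-2052$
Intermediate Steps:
$C{\left(f \right)} = -6$ ($C{\left(f \right)} = 2 \left(-3\right) = -6$)
$q{\left(c,O \right)} = 13 + 11 O$
$U = 25$ ($U = 41 - 16 = 25$)
$\left(U + C{\left(-9 \right)}\right) q{\left(-8,-11 \right)} = \left(25 - 6\right) \left(13 + 11 \left(-11\right)\right) = 19 \left(13 - 121\right) = 19 \left(-108\right) = -2052$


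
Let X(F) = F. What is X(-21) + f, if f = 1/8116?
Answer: -170435/8116 ≈ -21.000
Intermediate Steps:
f = 1/8116 ≈ 0.00012321
X(-21) + f = -21 + 1/8116 = -170435/8116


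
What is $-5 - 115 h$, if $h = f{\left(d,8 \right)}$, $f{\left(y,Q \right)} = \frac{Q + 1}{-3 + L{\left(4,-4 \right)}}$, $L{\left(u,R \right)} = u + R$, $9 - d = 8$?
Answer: $340$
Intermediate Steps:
$d = 1$ ($d = 9 - 8 = 1$)
$L{\left(u,R \right)} = R + u$
$f{\left(y,Q \right)} = - \frac{1}{3} - \frac{Q}{3}$ ($f{\left(y,Q \right)} = \frac{Q + 1}{-3 + \left(-4 + 4\right)} = \frac{1 + Q}{-3 + 0} = \frac{1 + Q}{-3} = \left(1 + Q\right) \left(- \frac{1}{3}\right) = - \frac{1}{3} - \frac{Q}{3}$)
$h = -3$ ($h = - \frac{1}{3} - \frac{8}{3} = -3$)
$-5 - 115 h = -5 - -345 = -5 + 345 = 340$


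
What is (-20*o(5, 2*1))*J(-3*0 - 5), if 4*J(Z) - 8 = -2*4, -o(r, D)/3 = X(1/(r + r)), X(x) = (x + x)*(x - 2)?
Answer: 0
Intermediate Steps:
X(x) = 2*x*(-2 + x) (X(x) = (2*x)*(-2 + x) = 2*x*(-2 + x))
o(r, D) = -3*(-2 + 1/(2*r))/r (o(r, D) = -6*(-2 + 1/(r + r))/(r + r) = -6*(-2 + 1/(2*r))/(2*r) = -6*1/(2*r)*(-2 + 1/(2*r)) = -3*(-2 + 1/(2*r))/r)
J(Z) = 0 (J(Z) = 2 + (-2*4)/4 = 2 + (¼)*(-8) = 2 - 2 = 0)
(-20*o(5, 2*1))*J(-3*0 - 5) = -30*(-1 + 4*5)/5²*0 = -30*(-1 + 20)/25*0 = -30*19/25*0 = -20*57/50*0 = -114/5*0 = 0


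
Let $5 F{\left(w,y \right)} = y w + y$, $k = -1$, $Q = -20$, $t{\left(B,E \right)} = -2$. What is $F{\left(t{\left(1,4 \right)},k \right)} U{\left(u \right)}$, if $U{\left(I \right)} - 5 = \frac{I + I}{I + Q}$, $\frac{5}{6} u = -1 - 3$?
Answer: $\frac{167}{155} \approx 1.0774$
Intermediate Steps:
$F{\left(w,y \right)} = \frac{y}{5} + \frac{w y}{5}$ ($F{\left(w,y \right)} = \frac{y w + y}{5} = \frac{w y + y}{5} = \frac{y + w y}{5} = \frac{y}{5} + \frac{w y}{5}$)
$u = - \frac{24}{5}$ ($u = \frac{6 \left(-1 - 3\right)}{5} = \frac{6}{5} \left(-4\right) = - \frac{24}{5} \approx -4.8$)
$U{\left(I \right)} = 5 + \frac{2 I}{-20 + I}$ ($U{\left(I \right)} = 5 + \frac{I + I}{I - 20} = 5 + \frac{2 I}{-20 + I}$)
$F{\left(t{\left(1,4 \right)},k \right)} U{\left(u \right)} = \frac{1}{5} \left(-1\right) \left(1 - 2\right) \frac{-100 + 7 \left(- \frac{24}{5}\right)}{-20 - \frac{24}{5}} = \frac{1}{5} \left(-1\right) \left(-1\right) \frac{-100 - \frac{168}{5}}{- \frac{124}{5}} = \frac{\left(- \frac{5}{124}\right) \left(- \frac{668}{5}\right)}{5} = \frac{1}{5} \cdot \frac{167}{31} = \frac{167}{155}$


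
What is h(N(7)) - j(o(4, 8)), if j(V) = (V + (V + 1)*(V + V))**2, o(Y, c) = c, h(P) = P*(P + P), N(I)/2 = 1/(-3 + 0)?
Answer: -207928/9 ≈ -23103.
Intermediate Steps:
N(I) = -2/3 (N(I) = 2/(-3 + 0) = 2/(-3) = 2*(-1/3) = -2/3)
h(P) = 2*P**2 (h(P) = P*(2*P) = 2*P**2)
j(V) = (V + 2*V*(1 + V))**2 (j(V) = (V + (1 + V)*(2*V))**2 = (V + 2*V*(1 + V))**2)
h(N(7)) - j(o(4, 8)) = 2*(-2/3)**2 - 8**2*(3 + 2*8)**2 = 2*(4/9) - 64*(3 + 16)**2 = 8/9 - 64*19**2 = 8/9 - 64*361 = 8/9 - 1*23104 = 8/9 - 23104 = -207928/9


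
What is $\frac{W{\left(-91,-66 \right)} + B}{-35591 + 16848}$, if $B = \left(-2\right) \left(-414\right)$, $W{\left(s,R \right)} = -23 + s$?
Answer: $- \frac{714}{18743} \approx -0.038094$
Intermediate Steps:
$B = 828$
$\frac{W{\left(-91,-66 \right)} + B}{-35591 + 16848} = \frac{\left(-23 - 91\right) + 828}{-35591 + 16848} = \frac{-114 + 828}{-18743} = 714 \left(- \frac{1}{18743}\right) = - \frac{714}{18743}$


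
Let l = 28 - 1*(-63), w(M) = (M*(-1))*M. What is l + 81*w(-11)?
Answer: -9710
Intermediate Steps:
w(M) = -M² (w(M) = (-M)*M = -M²)
l = 91 (l = 28 + 63 = 91)
l + 81*w(-11) = 91 + 81*(-1*(-11)²) = 91 + 81*(-1*121) = 91 + 81*(-121) = 91 - 9801 = -9710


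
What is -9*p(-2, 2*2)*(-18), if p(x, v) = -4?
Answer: -648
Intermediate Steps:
-9*p(-2, 2*2)*(-18) = -9*(-4)*(-18) = 36*(-18) = -648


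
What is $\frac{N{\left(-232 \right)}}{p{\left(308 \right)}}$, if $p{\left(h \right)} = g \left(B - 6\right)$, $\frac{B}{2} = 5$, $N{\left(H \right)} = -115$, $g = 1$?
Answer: $- \frac{115}{4} \approx -28.75$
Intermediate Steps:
$B = 10$ ($B = 2 \cdot 5 = 10$)
$p{\left(h \right)} = 4$ ($p{\left(h \right)} = 1 \left(10 - 6\right) = 1 \cdot 4 = 4$)
$\frac{N{\left(-232 \right)}}{p{\left(308 \right)}} = - \frac{115}{4}$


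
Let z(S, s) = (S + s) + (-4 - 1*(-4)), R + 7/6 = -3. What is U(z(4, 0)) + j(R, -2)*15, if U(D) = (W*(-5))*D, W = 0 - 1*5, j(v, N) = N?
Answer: 70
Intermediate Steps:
R = -25/6 (R = -7/6 - 3 = -25/6 ≈ -4.1667)
W = -5 (W = 0 - 5 = -5)
z(S, s) = S + s (z(S, s) = (S + s) + (-4 + 4) = (S + s) + 0 = S + s)
U(D) = 25*D (U(D) = (-5*(-5))*D = 25*D)
U(z(4, 0)) + j(R, -2)*15 = 25*(4 + 0) - 2*15 = 25*4 - 30 = 100 - 30 = 70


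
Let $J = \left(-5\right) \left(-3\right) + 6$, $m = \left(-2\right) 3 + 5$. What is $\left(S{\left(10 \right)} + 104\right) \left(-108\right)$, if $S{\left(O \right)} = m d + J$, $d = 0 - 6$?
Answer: $-14148$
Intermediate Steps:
$m = -1$ ($m = -6 + 5 = -1$)
$J = 21$ ($J = 15 + 6 = 21$)
$d = -6$ ($d = 0 - 6 = -6$)
$S{\left(O \right)} = 27$ ($S{\left(O \right)} = \left(-1\right) \left(-6\right) + 21 = 6 + 21 = 27$)
$\left(S{\left(10 \right)} + 104\right) \left(-108\right) = \left(27 + 104\right) \left(-108\right) = 131 \left(-108\right) = -14148$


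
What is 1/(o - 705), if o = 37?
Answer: -1/668 ≈ -0.0014970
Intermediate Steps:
1/(o - 705) = 1/(37 - 705) = 1/(-668) = -1/668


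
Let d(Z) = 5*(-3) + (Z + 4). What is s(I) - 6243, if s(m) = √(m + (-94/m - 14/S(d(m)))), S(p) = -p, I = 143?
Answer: -6243 + √866658/78 ≈ -6231.1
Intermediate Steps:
d(Z) = -11 + Z (d(Z) = -15 + (4 + Z) = -11 + Z)
s(m) = √(m - 94/m - 14/(11 - m)) (s(m) = √(m + (-94/m - 14*(-1/(-11 + m)))) = √(m + (-94/m - 14/(11 - m))) = √(m - 94/m - 14/(11 - m)))
s(I) - 6243 = √((-1034 + 80*143 + 143²*(11 - 1*143))/(143*(11 - 1*143))) - 6243 = √((-1034 + 11440 + 20449*(11 - 143))/(143*(11 - 143))) - 6243 = √((1/143)*(-1034 + 11440 + 20449*(-132))/(-132)) - 6243 = √((1/143)*(-1/132)*(-1034 + 11440 - 2699268)) - 6243 = √((1/143)*(-1/132)*(-2688862)) - 6243 = √(11111/78) - 6243 = √866658/78 - 6243 = -6243 + √866658/78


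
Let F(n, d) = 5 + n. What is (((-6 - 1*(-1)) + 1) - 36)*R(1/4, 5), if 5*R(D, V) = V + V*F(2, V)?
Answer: -320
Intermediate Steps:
R(D, V) = 8*V/5 (R(D, V) = (V + V*(5 + 2))/5 = (V + V*7)/5 = (V + 7*V)/5 = (8*V)/5 = 8*V/5)
(((-6 - 1*(-1)) + 1) - 36)*R(1/4, 5) = (((-6 - 1*(-1)) + 1) - 36)*((8/5)*5) = (((-6 + 1) + 1) - 36)*8 = ((-5 + 1) - 36)*8 = (-4 - 36)*8 = -40*8 = -320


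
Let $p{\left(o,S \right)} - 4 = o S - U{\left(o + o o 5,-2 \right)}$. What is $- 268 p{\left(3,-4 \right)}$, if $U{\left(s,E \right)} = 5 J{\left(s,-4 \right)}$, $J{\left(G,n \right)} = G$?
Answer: $66464$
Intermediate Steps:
$U{\left(s,E \right)} = 5 s$
$p{\left(o,S \right)} = 4 - 25 o^{2} - 5 o + S o$ ($p{\left(o,S \right)} = 4 + \left(o S - 5 \left(o + o o 5\right)\right) = 4 + \left(S o - 5 \left(o + o^{2} \cdot 5\right)\right) = 4 + \left(S o - 5 \left(o + 5 o^{2}\right)\right) = 4 - \left(5 o + 25 o^{2} - S o\right) = 4 - 25 o^{2} - 5 o + S o$)
$- 268 p{\left(3,-4 \right)} = - 268 \left(4 - 12 - 15 \left(1 + 5 \cdot 3\right)\right) = - 268 \left(4 - 12 - 15 \left(1 + 15\right)\right) = - 268 \left(4 - 12 - 15 \cdot 16\right) = - 268 \left(4 - 12 - 240\right) = \left(-268\right) \left(-248\right) = 66464$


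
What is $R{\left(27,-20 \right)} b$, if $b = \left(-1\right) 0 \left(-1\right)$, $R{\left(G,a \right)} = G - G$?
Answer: $0$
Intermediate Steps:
$R{\left(G,a \right)} = 0$
$b = 0$ ($b = 0 \left(-1\right) = 0$)
$R{\left(27,-20 \right)} b = 0 \cdot 0 = 0$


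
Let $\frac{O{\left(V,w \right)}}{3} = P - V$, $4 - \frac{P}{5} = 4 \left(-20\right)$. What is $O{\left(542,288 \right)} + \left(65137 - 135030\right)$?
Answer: $-70259$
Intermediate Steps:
$P = 420$ ($P = 20 - 5 \cdot 4 \left(-20\right) = 20 - -400 = 20 + 400 = 420$)
$O{\left(V,w \right)} = 1260 - 3 V$ ($O{\left(V,w \right)} = 3 \left(420 - V\right) = 1260 - 3 V$)
$O{\left(542,288 \right)} + \left(65137 - 135030\right) = \left(1260 - 1626\right) + \left(65137 - 135030\right) = -366 - 69893 = -70259$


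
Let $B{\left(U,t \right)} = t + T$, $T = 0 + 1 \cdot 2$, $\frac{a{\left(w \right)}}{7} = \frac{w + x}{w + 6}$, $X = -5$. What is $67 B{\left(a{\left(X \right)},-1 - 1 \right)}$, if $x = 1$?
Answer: $0$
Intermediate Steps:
$a{\left(w \right)} = \frac{7 \left(1 + w\right)}{6 + w}$ ($a{\left(w \right)} = 7 \frac{w + 1}{w + 6} = 7 \frac{1 + w}{6 + w} = \frac{7 \left(1 + w\right)}{6 + w}$)
$T = 2$ ($T = 0 + 2 = 2$)
$B{\left(U,t \right)} = 2 + t$ ($B{\left(U,t \right)} = t + 2 = 2 + t$)
$67 B{\left(a{\left(X \right)},-1 - 1 \right)} = 67 \left(2 - 2\right) = 67 \cdot 0 = 0$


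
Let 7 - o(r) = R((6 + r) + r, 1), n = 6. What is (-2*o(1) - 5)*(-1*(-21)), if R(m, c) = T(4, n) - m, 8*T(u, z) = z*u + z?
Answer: -1155/2 ≈ -577.50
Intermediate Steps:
T(u, z) = z/8 + u*z/8 (T(u, z) = (z*u + z)/8 = (u*z + z)/8 = (z + u*z)/8 = z/8 + u*z/8)
R(m, c) = 15/4 - m (R(m, c) = (⅛)*6*(1 + 4) - m = (⅛)*6*5 - m = 15/4 - m)
o(r) = 37/4 + 2*r (o(r) = 7 - (15/4 - ((6 + r) + r)) = 7 - (15/4 - (6 + 2*r)) = 7 - (15/4 + (-6 - 2*r)) = 7 - (-9/4 - 2*r) = 7 + (9/4 + 2*r) = 37/4 + 2*r)
(-2*o(1) - 5)*(-1*(-21)) = (-2*(37/4 + 2*1) - 5)*(-1*(-21)) = (-2*(37/4 + 2) - 5)*21 = (-2*45/4 - 5)*21 = (-45/2 - 5)*21 = -55/2*21 = -1155/2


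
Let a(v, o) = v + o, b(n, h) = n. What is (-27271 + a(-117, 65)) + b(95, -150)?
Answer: -27228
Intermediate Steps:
a(v, o) = o + v
(-27271 + a(-117, 65)) + b(95, -150) = (-27271 + (65 - 117)) + 95 = (-27271 - 52) + 95 = -27323 + 95 = -27228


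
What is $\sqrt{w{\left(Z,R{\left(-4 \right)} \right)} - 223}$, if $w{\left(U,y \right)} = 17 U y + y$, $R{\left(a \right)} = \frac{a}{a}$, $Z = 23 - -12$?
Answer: $\sqrt{373} \approx 19.313$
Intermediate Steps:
$Z = 35$ ($Z = 23 + 12 = 35$)
$R{\left(a \right)} = 1$
$w{\left(U,y \right)} = y + 17 U y$ ($w{\left(U,y \right)} = 17 U y + y = y + 17 U y$)
$\sqrt{w{\left(Z,R{\left(-4 \right)} \right)} - 223} = \sqrt{1 \left(1 + 17 \cdot 35\right) - 223} = \sqrt{1 \left(1 + 595\right) - 223} = \sqrt{1 \cdot 596 - 223} = \sqrt{596 - 223} = \sqrt{373}$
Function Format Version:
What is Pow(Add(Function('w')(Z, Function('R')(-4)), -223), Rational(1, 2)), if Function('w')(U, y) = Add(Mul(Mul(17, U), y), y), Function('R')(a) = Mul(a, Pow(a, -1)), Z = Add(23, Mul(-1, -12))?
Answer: Pow(373, Rational(1, 2)) ≈ 19.313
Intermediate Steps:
Z = 35 (Z = Add(23, 12) = 35)
Function('R')(a) = 1
Function('w')(U, y) = Add(y, Mul(17, U, y)) (Function('w')(U, y) = Add(Mul(17, U, y), y) = Add(y, Mul(17, U, y)))
Pow(Add(Function('w')(Z, Function('R')(-4)), -223), Rational(1, 2)) = Pow(Add(Mul(1, Add(1, Mul(17, 35))), -223), Rational(1, 2)) = Pow(Add(Mul(1, Add(1, 595)), -223), Rational(1, 2)) = Pow(Add(Mul(1, 596), -223), Rational(1, 2)) = Pow(Add(596, -223), Rational(1, 2)) = Pow(373, Rational(1, 2))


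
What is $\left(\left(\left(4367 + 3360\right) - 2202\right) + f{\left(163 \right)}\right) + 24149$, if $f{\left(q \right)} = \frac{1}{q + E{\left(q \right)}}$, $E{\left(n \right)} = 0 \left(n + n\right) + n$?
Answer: $\frac{9673725}{326} \approx 29674.0$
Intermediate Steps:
$E{\left(n \right)} = n$ ($E{\left(n \right)} = 0 \cdot 2 n + n = 0 + n = n$)
$f{\left(q \right)} = \frac{1}{2 q}$ ($f{\left(q \right)} = \frac{1}{q + q} = \frac{1}{2 q}$)
$\left(\left(\left(4367 + 3360\right) - 2202\right) + f{\left(163 \right)}\right) + 24149 = \left(\left(\left(4367 + 3360\right) - 2202\right) + \frac{1}{2 \cdot 163}\right) + 24149 = \left(\left(7727 - 2202\right) + \frac{1}{2} \cdot \frac{1}{163}\right) + 24149 = \left(5525 + \frac{1}{326}\right) + 24149 = \frac{1801151}{326} + 24149 = \frac{9673725}{326}$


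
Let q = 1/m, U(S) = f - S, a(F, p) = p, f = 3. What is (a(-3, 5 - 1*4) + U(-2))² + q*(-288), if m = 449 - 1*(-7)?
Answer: 672/19 ≈ 35.368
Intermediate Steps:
U(S) = 3 - S
m = 456 (m = 449 + 7 = 456)
q = 1/456 ≈ 0.0021930
(a(-3, 5 - 1*4) + U(-2))² + q*(-288) = ((5 - 1*4) + (3 - 1*(-2)))² + (1/456)*(-288) = ((5 - 4) + (3 + 2))² - 12/19 = (1 + 5)² - 12/19 = 6² - 12/19 = 36 - 12/19 = 672/19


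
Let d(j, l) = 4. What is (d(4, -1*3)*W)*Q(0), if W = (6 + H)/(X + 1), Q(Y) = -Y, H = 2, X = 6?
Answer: 0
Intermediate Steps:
W = 8/7 (W = (6 + 2)/(6 + 1) = 8/7 ≈ 1.1429)
(d(4, -1*3)*W)*Q(0) = (4*(8/7))*(-1*0) = (32/7)*0 = 0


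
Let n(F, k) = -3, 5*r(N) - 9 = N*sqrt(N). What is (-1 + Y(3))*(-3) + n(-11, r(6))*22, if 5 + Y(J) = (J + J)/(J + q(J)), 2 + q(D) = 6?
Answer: -354/7 ≈ -50.571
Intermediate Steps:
r(N) = 9/5 + N**(3/2)/5 (r(N) = 9/5 + (N*sqrt(N))/5 = 9/5 + N**(3/2)/5)
q(D) = 4 (q(D) = -2 + 6 = 4)
Y(J) = -5 + 2*J/(4 + J) (Y(J) = -5 + (J + J)/(J + 4) = -5 + (2*J)/(4 + J) = -5 + 2*J/(4 + J))
(-1 + Y(3))*(-3) + n(-11, r(6))*22 = (-1 + (-20 - 3*3)/(4 + 3))*(-3) - 3*22 = (-1 + (-20 - 9)/7)*(-3) - 66 = (-1 + (1/7)*(-29))*(-3) - 66 = (-1 - 29/7)*(-3) - 66 = -36/7*(-3) - 66 = 108/7 - 66 = -354/7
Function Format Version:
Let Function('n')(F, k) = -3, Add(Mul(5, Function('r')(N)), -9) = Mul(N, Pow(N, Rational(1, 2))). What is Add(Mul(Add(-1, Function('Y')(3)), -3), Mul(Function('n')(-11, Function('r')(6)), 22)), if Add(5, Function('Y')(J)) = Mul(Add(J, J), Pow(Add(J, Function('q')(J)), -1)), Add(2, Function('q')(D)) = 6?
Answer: Rational(-354, 7) ≈ -50.571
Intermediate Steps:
Function('r')(N) = Add(Rational(9, 5), Mul(Rational(1, 5), Pow(N, Rational(3, 2)))) (Function('r')(N) = Add(Rational(9, 5), Mul(Rational(1, 5), Mul(N, Pow(N, Rational(1, 2))))) = Add(Rational(9, 5), Mul(Rational(1, 5), Pow(N, Rational(3, 2)))))
Function('q')(D) = 4 (Function('q')(D) = Add(-2, 6) = 4)
Function('Y')(J) = Add(-5, Mul(2, J, Pow(Add(4, J), -1))) (Function('Y')(J) = Add(-5, Mul(Add(J, J), Pow(Add(J, 4), -1))) = Add(-5, Mul(Mul(2, J), Pow(Add(4, J), -1))) = Add(-5, Mul(2, J, Pow(Add(4, J), -1))))
Add(Mul(Add(-1, Function('Y')(3)), -3), Mul(Function('n')(-11, Function('r')(6)), 22)) = Add(Mul(Add(-1, Mul(Pow(Add(4, 3), -1), Add(-20, Mul(-3, 3)))), -3), Mul(-3, 22)) = Add(Mul(Add(-1, Mul(Pow(7, -1), Add(-20, -9))), -3), -66) = Add(Mul(Add(-1, Mul(Rational(1, 7), -29)), -3), -66) = Add(Mul(Add(-1, Rational(-29, 7)), -3), -66) = Add(Mul(Rational(-36, 7), -3), -66) = Add(Rational(108, 7), -66) = Rational(-354, 7)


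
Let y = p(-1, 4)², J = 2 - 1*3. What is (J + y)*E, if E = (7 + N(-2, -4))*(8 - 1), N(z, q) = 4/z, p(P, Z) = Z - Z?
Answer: -35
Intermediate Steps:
p(P, Z) = 0
J = -1 (J = 2 - 3 = -1)
y = 0 (y = 0² = 0)
E = 35 (E = (7 + 4/(-2))*(8 - 1) = (7 + 4*(-½))*7 = (7 - 2)*7 = 5*7 = 35)
(J + y)*E = (-1 + 0)*35 = -1*35 = -35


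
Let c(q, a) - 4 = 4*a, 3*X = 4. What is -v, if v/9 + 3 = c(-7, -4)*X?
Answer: 171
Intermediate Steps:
X = 4/3 (X = (⅓)*4 = 4/3 ≈ 1.3333)
c(q, a) = 4 + 4*a
v = -171 (v = -27 + 9*((4 + 4*(-4))*(4/3)) = -27 + 9*((4 - 16)*(4/3)) = -27 + 9*(-12*4/3) = -27 + 9*(-16) = -27 - 144 = -171)
-v = -1*(-171) = 171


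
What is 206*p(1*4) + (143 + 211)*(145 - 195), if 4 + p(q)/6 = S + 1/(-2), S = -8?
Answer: -33150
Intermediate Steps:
p(q) = -75 (p(q) = -24 + 6*(-8 + 1/(-2)) = -24 + 6*(-8 - 1/2) = -24 + 6*(-17/2) = -24 - 51 = -75)
206*p(1*4) + (143 + 211)*(145 - 195) = 206*(-75) + (143 + 211)*(145 - 195) = -15450 + 354*(-50) = -15450 - 17700 = -33150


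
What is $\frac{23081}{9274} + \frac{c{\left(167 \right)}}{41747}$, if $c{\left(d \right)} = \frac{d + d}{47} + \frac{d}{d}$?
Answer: $\frac{45290971223}{18196598866} \approx 2.489$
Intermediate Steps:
$c{\left(d \right)} = 1 + \frac{2 d}{47}$ ($c{\left(d \right)} = 2 d \frac{1}{47} + 1 = \frac{2 d}{47} + 1 = 1 + \frac{2 d}{47}$)
$\frac{23081}{9274} + \frac{c{\left(167 \right)}}{41747} = \frac{23081}{9274} + \frac{1 + \frac{2}{47} \cdot 167}{41747} = 23081 \cdot \frac{1}{9274} + \left(1 + \frac{334}{47}\right) \frac{1}{41747} = \frac{23081}{9274} + \frac{381}{47} \cdot \frac{1}{41747} = \frac{23081}{9274} + \frac{381}{1962109} = \frac{45290971223}{18196598866}$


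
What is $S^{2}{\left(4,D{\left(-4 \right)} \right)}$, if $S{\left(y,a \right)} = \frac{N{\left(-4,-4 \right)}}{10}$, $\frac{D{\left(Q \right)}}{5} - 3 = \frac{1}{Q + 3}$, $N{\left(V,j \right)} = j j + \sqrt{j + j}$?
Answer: $\frac{\left(8 + i \sqrt{2}\right)^{2}}{25} \approx 2.48 + 0.9051 i$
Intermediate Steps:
$N{\left(V,j \right)} = j^{2} + \sqrt{2} \sqrt{j}$ ($N{\left(V,j \right)} = j^{2} + \sqrt{2 j} = j^{2} + \sqrt{2} \sqrt{j}$)
$D{\left(Q \right)} = 15 + \frac{5}{3 + Q}$ ($D{\left(Q \right)} = 15 + \frac{5}{Q + 3} = 15 + \frac{5}{3 + Q}$)
$S{\left(y,a \right)} = \frac{8}{5} + \frac{i \sqrt{2}}{5}$ ($S{\left(y,a \right)} = \frac{\left(-4\right)^{2} + \sqrt{2} \sqrt{-4}}{10} = \left(16 + \sqrt{2} \cdot 2 i\right) \frac{1}{10} = \left(16 + 2 i \sqrt{2}\right) \frac{1}{10} = \frac{8}{5} + \frac{i \sqrt{2}}{5}$)
$S^{2}{\left(4,D{\left(-4 \right)} \right)} = \left(\frac{8}{5} + \frac{i \sqrt{2}}{5}\right)^{2}$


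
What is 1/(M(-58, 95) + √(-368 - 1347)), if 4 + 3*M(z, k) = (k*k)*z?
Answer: -1570362/274004105551 - 63*I*√35/274004105551 ≈ -5.7312e-6 - 1.3602e-9*I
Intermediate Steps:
M(z, k) = -4/3 + z*k²/3 (M(z, k) = -4/3 + ((k*k)*z)/3 = -4/3 + (k²*z)/3 = -4/3 + (z*k²)/3 = -4/3 + z*k²/3)
1/(M(-58, 95) + √(-368 - 1347)) = 1/((-4/3 + (⅓)*(-58)*95²) + √(-368 - 1347)) = 1/((-4/3 + (⅓)*(-58)*9025) + √(-1715)) = 1/((-4/3 - 523450/3) + 7*I*√35) = 1/(-523454/3 + 7*I*√35)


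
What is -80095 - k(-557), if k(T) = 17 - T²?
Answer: 230137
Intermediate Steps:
-80095 - k(-557) = -80095 - (17 - 1*(-557)²) = -80095 - (17 - 1*310249) = -80095 - (17 - 310249) = -80095 - 1*(-310232) = -80095 + 310232 = 230137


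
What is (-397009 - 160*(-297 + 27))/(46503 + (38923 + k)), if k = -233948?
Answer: 353809/148522 ≈ 2.3822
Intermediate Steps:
(-397009 - 160*(-297 + 27))/(46503 + (38923 + k)) = (-397009 - 160*(-297 + 27))/(46503 + (38923 - 233948)) = (-397009 - 160*(-270))/(46503 - 195025) = (-397009 + 43200)/(-148522) = -353809*(-1/148522) = 353809/148522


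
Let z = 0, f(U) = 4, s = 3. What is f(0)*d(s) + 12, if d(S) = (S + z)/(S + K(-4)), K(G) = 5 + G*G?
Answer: 25/2 ≈ 12.500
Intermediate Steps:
K(G) = 5 + G²
d(S) = S/(21 + S) (d(S) = (S + 0)/(S + (5 + (-4)²)) = S/(S + (5 + 16)) = S/(S + 21) = S/(21 + S))
f(0)*d(s) + 12 = 4*(3/(21 + 3)) + 12 = 4*(3/24) + 12 = 4*(3*(1/24)) + 12 = 4*(⅛) + 12 = ½ + 12 = 25/2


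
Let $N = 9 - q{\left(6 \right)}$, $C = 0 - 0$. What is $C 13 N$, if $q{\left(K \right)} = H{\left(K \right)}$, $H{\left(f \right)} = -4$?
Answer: $0$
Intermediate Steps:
$C = 0$ ($C = 0 + 0 = 0$)
$q{\left(K \right)} = -4$
$N = 13$ ($N = 9 - -4 = 9 + 4 = 13$)
$C 13 N = 0 \cdot 13 \cdot 13 = 0 \cdot 13 = 0$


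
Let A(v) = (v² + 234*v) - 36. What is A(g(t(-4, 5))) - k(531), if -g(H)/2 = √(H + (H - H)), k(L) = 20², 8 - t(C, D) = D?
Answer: -424 - 468*√3 ≈ -1234.6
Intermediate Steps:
t(C, D) = 8 - D
k(L) = 400
g(H) = -2*√H (g(H) = -2*√(H + (H - H)) = -2*√(H + 0) = -2*√H)
A(v) = -36 + v² + 234*v
A(g(t(-4, 5))) - k(531) = (-36 + (-2*√(8 - 1*5))² + 234*(-2*√(8 - 1*5))) - 1*400 = (-36 + (-2*√(8 - 5))² + 234*(-2*√(8 - 5))) - 400 = (-36 + (-2*√3)² + 234*(-2*√3)) - 400 = (-36 + 12 - 468*√3) - 400 = (-24 - 468*√3) - 400 = -424 - 468*√3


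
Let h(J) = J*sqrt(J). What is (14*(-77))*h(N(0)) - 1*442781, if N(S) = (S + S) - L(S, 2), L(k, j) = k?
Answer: -442781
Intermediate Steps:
N(S) = S (N(S) = (S + S) - S = 2*S - S = S)
h(J) = J**(3/2)
(14*(-77))*h(N(0)) - 1*442781 = (14*(-77))*0**(3/2) - 1*442781 = -1078*0 - 442781 = 0 - 442781 = -442781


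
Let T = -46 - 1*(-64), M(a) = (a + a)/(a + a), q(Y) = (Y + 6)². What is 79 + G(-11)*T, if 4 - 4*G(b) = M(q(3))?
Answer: 185/2 ≈ 92.500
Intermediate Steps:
q(Y) = (6 + Y)²
M(a) = 1 (M(a) = (2*a)/((2*a)) = (2*a)*(1/(2*a)) = 1)
G(b) = ¾ (G(b) = 1 - ¼*1 = 1 - ¼ = ¾)
T = 18 (T = -46 + 64 = 18)
79 + G(-11)*T = 79 + (¾)*18 = 79 + 27/2 = 185/2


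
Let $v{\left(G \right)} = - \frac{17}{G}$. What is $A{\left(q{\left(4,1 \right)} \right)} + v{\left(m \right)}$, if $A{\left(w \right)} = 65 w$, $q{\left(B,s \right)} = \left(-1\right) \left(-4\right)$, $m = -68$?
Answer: $\frac{1041}{4} \approx 260.25$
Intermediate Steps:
$q{\left(B,s \right)} = 4$
$A{\left(q{\left(4,1 \right)} \right)} + v{\left(m \right)} = 65 \cdot 4 - \frac{17}{-68} = 260 - - \frac{1}{4} = 260 + \frac{1}{4} = \frac{1041}{4}$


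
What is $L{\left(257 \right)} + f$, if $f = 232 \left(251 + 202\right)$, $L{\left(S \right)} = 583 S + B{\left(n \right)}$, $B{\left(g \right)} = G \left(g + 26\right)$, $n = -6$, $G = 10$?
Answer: $255127$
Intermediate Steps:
$B{\left(g \right)} = 260 + 10 g$ ($B{\left(g \right)} = 10 \left(g + 26\right) = 10 \left(26 + g\right) = 260 + 10 g$)
$L{\left(S \right)} = 200 + 583 S$ ($L{\left(S \right)} = 583 S + \left(260 + 10 \left(-6\right)\right) = 583 S + \left(260 - 60\right) = 583 S + 200 = 200 + 583 S$)
$f = 105096$ ($f = 232 \cdot 453 = 105096$)
$L{\left(257 \right)} + f = \left(200 + 583 \cdot 257\right) + 105096 = \left(200 + 149831\right) + 105096 = 150031 + 105096 = 255127$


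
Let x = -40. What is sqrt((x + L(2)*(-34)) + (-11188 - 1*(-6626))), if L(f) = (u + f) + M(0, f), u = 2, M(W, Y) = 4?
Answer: I*sqrt(4874) ≈ 69.814*I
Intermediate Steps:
L(f) = 6 + f (L(f) = (2 + f) + 4 = 6 + f)
sqrt((x + L(2)*(-34)) + (-11188 - 1*(-6626))) = sqrt((-40 + (6 + 2)*(-34)) + (-11188 - 1*(-6626))) = sqrt((-40 + 8*(-34)) + (-11188 + 6626)) = sqrt((-40 - 272) - 4562) = sqrt(-312 - 4562) = sqrt(-4874) = I*sqrt(4874)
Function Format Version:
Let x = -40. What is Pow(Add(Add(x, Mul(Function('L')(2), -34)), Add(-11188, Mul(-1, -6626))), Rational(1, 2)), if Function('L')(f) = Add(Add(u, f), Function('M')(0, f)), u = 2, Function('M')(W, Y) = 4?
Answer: Mul(I, Pow(4874, Rational(1, 2))) ≈ Mul(69.814, I)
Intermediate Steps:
Function('L')(f) = Add(6, f) (Function('L')(f) = Add(Add(2, f), 4) = Add(6, f))
Pow(Add(Add(x, Mul(Function('L')(2), -34)), Add(-11188, Mul(-1, -6626))), Rational(1, 2)) = Pow(Add(Add(-40, Mul(Add(6, 2), -34)), Add(-11188, Mul(-1, -6626))), Rational(1, 2)) = Pow(Add(Add(-40, Mul(8, -34)), Add(-11188, 6626)), Rational(1, 2)) = Pow(Add(Add(-40, -272), -4562), Rational(1, 2)) = Pow(Add(-312, -4562), Rational(1, 2)) = Pow(-4874, Rational(1, 2)) = Mul(I, Pow(4874, Rational(1, 2)))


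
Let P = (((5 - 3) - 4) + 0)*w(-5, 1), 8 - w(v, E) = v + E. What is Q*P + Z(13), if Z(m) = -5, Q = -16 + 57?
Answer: -989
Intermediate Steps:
Q = 41
w(v, E) = 8 - E - v (w(v, E) = 8 - (v + E) = 8 - (E + v) = 8 + (-E - v) = 8 - E - v)
P = -24 (P = (((5 - 3) - 4) + 0)*(8 - 1*1 - 1*(-5)) = ((2 - 4) + 0)*(8 - 1 + 5) = (-2 + 0)*12 = -2*12 = -24)
Q*P + Z(13) = 41*(-24) - 5 = -984 - 5 = -989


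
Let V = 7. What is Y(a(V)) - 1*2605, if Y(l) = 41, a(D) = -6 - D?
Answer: -2564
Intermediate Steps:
Y(a(V)) - 1*2605 = 41 - 1*2605 = 41 - 2605 = -2564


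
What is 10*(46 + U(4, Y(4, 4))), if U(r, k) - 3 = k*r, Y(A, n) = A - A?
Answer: 490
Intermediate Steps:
Y(A, n) = 0
U(r, k) = 3 + k*r
10*(46 + U(4, Y(4, 4))) = 10*(46 + (3 + 0*4)) = 10*(46 + (3 + 0)) = 10*(46 + 3) = 10*49 = 490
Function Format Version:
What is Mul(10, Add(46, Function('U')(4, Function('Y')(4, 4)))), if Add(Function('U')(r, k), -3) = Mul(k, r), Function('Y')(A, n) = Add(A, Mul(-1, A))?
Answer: 490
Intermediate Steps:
Function('Y')(A, n) = 0
Function('U')(r, k) = Add(3, Mul(k, r))
Mul(10, Add(46, Function('U')(4, Function('Y')(4, 4)))) = Mul(10, Add(46, Add(3, Mul(0, 4)))) = Mul(10, Add(46, Add(3, 0))) = Mul(10, Add(46, 3)) = Mul(10, 49) = 490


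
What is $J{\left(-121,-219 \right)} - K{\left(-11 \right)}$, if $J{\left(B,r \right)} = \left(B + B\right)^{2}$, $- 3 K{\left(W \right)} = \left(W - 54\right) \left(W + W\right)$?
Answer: $\frac{177122}{3} \approx 59041.0$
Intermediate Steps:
$K{\left(W \right)} = - \frac{2 W \left(-54 + W\right)}{3}$ ($K{\left(W \right)} = - \frac{\left(W - 54\right) \left(W + W\right)}{3} = - \frac{\left(-54 + W\right) 2 W}{3} = - \frac{2 W \left(-54 + W\right)}{3}$)
$J{\left(B,r \right)} = 4 B^{2}$ ($J{\left(B,r \right)} = \left(2 B\right)^{2} = 4 B^{2}$)
$J{\left(-121,-219 \right)} - K{\left(-11 \right)} = 4 \left(-121\right)^{2} - \frac{2}{3} \left(-11\right) \left(54 - -11\right) = 4 \cdot 14641 - \frac{2}{3} \left(-11\right) \left(54 + 11\right) = 58564 - \frac{2}{3} \left(-11\right) 65 = 58564 - - \frac{1430}{3} = 58564 + \frac{1430}{3} = \frac{177122}{3}$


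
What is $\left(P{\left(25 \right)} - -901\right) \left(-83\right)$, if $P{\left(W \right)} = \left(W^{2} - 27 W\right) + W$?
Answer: $-72708$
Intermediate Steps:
$P{\left(W \right)} = W^{2} - 26 W$
$\left(P{\left(25 \right)} - -901\right) \left(-83\right) = \left(25 \left(-26 + 25\right) - -901\right) \left(-83\right) = \left(25 \left(-1\right) + 901\right) \left(-83\right) = \left(-25 + 901\right) \left(-83\right) = 876 \left(-83\right) = -72708$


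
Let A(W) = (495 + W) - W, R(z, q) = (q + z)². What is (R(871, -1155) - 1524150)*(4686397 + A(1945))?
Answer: -6765500480648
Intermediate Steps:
A(W) = 495
(R(871, -1155) - 1524150)*(4686397 + A(1945)) = ((-1155 + 871)² - 1524150)*(4686397 + 495) = ((-284)² - 1524150)*4686892 = (80656 - 1524150)*4686892 = -1443494*4686892 = -6765500480648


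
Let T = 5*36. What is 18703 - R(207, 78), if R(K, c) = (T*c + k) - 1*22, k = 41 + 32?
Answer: 4612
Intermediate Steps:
k = 73
T = 180
R(K, c) = 51 + 180*c (R(K, c) = (180*c + 73) - 1*22 = (73 + 180*c) - 22 = 51 + 180*c)
18703 - R(207, 78) = 18703 - (51 + 180*78) = 18703 - (51 + 14040) = 18703 - 1*14091 = 18703 - 14091 = 4612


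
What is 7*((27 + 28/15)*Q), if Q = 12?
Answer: 12124/5 ≈ 2424.8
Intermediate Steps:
7*((27 + 28/15)*Q) = 7*((27 + 28/15)*12) = 7*((433/15)*12) = 7*(1732/5) = 12124/5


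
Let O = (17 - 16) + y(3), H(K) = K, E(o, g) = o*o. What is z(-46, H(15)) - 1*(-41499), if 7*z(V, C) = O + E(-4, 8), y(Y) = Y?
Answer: 290513/7 ≈ 41502.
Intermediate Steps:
E(o, g) = o**2
O = 4 (O = (17 - 16) + 3 = 1 + 3 = 4)
z(V, C) = 20/7 (z(V, C) = (4 + (-4)**2)/7 = (4 + 16)/7 = (1/7)*20 = 20/7)
z(-46, H(15)) - 1*(-41499) = 20/7 - 1*(-41499) = 20/7 + 41499 = 290513/7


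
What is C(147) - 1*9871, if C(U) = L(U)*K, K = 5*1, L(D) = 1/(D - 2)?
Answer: -286258/29 ≈ -9871.0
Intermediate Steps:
L(D) = 1/(-2 + D)
K = 5
C(U) = 5/(-2 + U)
C(147) - 1*9871 = 5/(-2 + 147) - 1*9871 = 5/145 - 9871 = 5*(1/145) - 9871 = 1/29 - 9871 = -286258/29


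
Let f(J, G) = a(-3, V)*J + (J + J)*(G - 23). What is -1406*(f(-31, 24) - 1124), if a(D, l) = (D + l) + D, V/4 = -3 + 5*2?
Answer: 2626408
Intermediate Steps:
V = 28 (V = 4*(-3 + 5*2) = 4*(-3 + 10) = 4*7 = 28)
a(D, l) = l + 2*D
f(J, G) = 22*J + 2*J*(-23 + G) (f(J, G) = (28 + 2*(-3))*J + (J + J)*(G - 23) = (28 - 6)*J + (2*J)*(-23 + G) = 22*J + 2*J*(-23 + G))
-1406*(f(-31, 24) - 1124) = -1406*(2*(-31)*(-12 + 24) - 1124) = -1406*(2*(-31)*12 - 1124) = -1406*(-744 - 1124) = -1406*(-1868) = 2626408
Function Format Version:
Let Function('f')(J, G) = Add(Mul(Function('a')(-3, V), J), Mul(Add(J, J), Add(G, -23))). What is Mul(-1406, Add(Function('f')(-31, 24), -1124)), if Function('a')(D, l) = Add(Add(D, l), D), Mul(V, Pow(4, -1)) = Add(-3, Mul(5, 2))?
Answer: 2626408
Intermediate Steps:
V = 28 (V = Mul(4, Add(-3, Mul(5, 2))) = Mul(4, Add(-3, 10)) = Mul(4, 7) = 28)
Function('a')(D, l) = Add(l, Mul(2, D))
Function('f')(J, G) = Add(Mul(22, J), Mul(2, J, Add(-23, G))) (Function('f')(J, G) = Add(Mul(Add(28, Mul(2, -3)), J), Mul(Add(J, J), Add(G, -23))) = Add(Mul(Add(28, -6), J), Mul(Mul(2, J), Add(-23, G))) = Add(Mul(22, J), Mul(2, J, Add(-23, G))))
Mul(-1406, Add(Function('f')(-31, 24), -1124)) = Mul(-1406, Add(Mul(2, -31, Add(-12, 24)), -1124)) = Mul(-1406, Add(Mul(2, -31, 12), -1124)) = Mul(-1406, Add(-744, -1124)) = Mul(-1406, -1868) = 2626408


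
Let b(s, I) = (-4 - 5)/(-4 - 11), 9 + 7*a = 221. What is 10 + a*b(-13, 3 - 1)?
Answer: 986/35 ≈ 28.171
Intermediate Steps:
a = 212/7 (a = -9/7 + (⅐)*221 = -9/7 + 221/7 = 212/7 ≈ 30.286)
b(s, I) = ⅗ (b(s, I) = -9/(-15) = -9*(-1/15) = ⅗)
10 + a*b(-13, 3 - 1) = 10 + (212/7)*(⅗) = 10 + 636/35 = 986/35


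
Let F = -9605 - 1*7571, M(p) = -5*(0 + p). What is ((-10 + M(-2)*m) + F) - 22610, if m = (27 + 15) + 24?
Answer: -39136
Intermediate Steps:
m = 66 (m = 42 + 24 = 66)
M(p) = -5*p
F = -17176 (F = -9605 - 7571 = -17176)
((-10 + M(-2)*m) + F) - 22610 = ((-10 - 5*(-2)*66) - 17176) - 22610 = ((-10 + 10*66) - 17176) - 22610 = ((-10 + 660) - 17176) - 22610 = (650 - 17176) - 22610 = -16526 - 22610 = -39136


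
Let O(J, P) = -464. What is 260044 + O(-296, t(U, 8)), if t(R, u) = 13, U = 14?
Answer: 259580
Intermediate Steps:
260044 + O(-296, t(U, 8)) = 260044 - 464 = 259580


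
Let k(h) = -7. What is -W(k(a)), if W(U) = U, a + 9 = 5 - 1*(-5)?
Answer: 7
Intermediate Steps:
a = 1 (a = -9 + (5 - 1*(-5)) = -9 + (5 + 5) = -9 + 10 = 1)
-W(k(a)) = -1*(-7) = 7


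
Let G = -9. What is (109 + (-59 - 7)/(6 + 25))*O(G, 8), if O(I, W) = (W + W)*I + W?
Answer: -450568/31 ≈ -14534.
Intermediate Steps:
O(I, W) = W + 2*I*W (O(I, W) = (2*W)*I + W = 2*I*W + W = W + 2*I*W)
(109 + (-59 - 7)/(6 + 25))*O(G, 8) = (109 + (-59 - 7)/(6 + 25))*(8*(1 + 2*(-9))) = (109 - 66/31)*(8*(1 - 18)) = (109 - 66*1/31)*(8*(-17)) = (109 - 66/31)*(-136) = (3313/31)*(-136) = -450568/31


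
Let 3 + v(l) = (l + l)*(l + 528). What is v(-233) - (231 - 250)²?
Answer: -137834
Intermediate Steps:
v(l) = -3 + 2*l*(528 + l) (v(l) = -3 + (l + l)*(l + 528) = -3 + (2*l)*(528 + l) = -3 + 2*l*(528 + l))
v(-233) - (231 - 250)² = (-3 + 2*(-233)² + 1056*(-233)) - (231 - 250)² = (-3 + 2*54289 - 246048) - 1*(-19)² = (-3 + 108578 - 246048) - 1*361 = -137473 - 361 = -137834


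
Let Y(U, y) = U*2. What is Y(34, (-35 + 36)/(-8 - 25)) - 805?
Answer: -737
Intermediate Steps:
Y(U, y) = 2*U
Y(34, (-35 + 36)/(-8 - 25)) - 805 = 2*34 - 805 = 68 - 805 = -737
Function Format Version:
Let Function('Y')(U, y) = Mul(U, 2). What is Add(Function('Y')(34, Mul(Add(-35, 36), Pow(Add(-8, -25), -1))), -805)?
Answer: -737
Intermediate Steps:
Function('Y')(U, y) = Mul(2, U)
Add(Function('Y')(34, Mul(Add(-35, 36), Pow(Add(-8, -25), -1))), -805) = Add(Mul(2, 34), -805) = Add(68, -805) = -737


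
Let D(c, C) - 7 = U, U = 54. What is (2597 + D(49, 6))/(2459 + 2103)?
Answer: 1329/2281 ≈ 0.58264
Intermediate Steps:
D(c, C) = 61 (D(c, C) = 7 + 54 = 61)
(2597 + D(49, 6))/(2459 + 2103) = (2597 + 61)/(2459 + 2103) = 2658/4562 = 2658*(1/4562) = 1329/2281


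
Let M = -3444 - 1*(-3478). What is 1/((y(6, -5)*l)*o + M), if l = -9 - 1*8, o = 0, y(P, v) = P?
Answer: 1/34 ≈ 0.029412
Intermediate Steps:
M = 34 (M = -3444 + 3478 = 34)
l = -17 (l = -9 - 8 = -17)
1/((y(6, -5)*l)*o + M) = 1/((6*(-17))*0 + 34) = 1/(-102*0 + 34) = 1/(0 + 34) = 1/34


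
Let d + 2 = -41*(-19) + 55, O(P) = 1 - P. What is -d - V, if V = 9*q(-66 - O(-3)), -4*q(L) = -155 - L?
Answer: -4093/4 ≈ -1023.3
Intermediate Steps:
d = 832 (d = -2 + (-41*(-19) + 55) = -2 + (779 + 55) = -2 + 834 = 832)
q(L) = 155/4 + L/4 (q(L) = -(-155 - L)/4 = 155/4 + L/4)
V = 765/4 (V = 9*(155/4 + (-66 - (1 - 1*(-3)))/4) = 9*(155/4 + (-66 - (1 + 3))/4) = 9*(155/4 + (-66 - 1*4)/4) = 9*(155/4 + (-66 - 4)/4) = 9*(155/4 + (1/4)*(-70)) = 9*(155/4 - 35/2) = 9*(85/4) = 765/4 ≈ 191.25)
-d - V = -1*832 - 1*765/4 = -832 - 765/4 = -4093/4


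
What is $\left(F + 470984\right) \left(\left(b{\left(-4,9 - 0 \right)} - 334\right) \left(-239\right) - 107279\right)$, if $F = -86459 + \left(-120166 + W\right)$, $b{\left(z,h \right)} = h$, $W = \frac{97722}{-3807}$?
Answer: $- \frac{1103370674132}{141} \approx -7.8253 \cdot 10^{9}$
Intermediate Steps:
$W = - \frac{10858}{423}$ ($W = 97722 \left(- \frac{1}{3807}\right) = - \frac{10858}{423} \approx -25.669$)
$F = - \frac{87413233}{423}$ ($F = -86459 - \frac{50841076}{423} = - \frac{87413233}{423} \approx -2.0665 \cdot 10^{5}$)
$\left(F + 470984\right) \left(\left(b{\left(-4,9 - 0 \right)} - 334\right) \left(-239\right) - 107279\right) = \left(- \frac{87413233}{423} + 470984\right) \left(\left(\left(9 - 0\right) - 334\right) \left(-239\right) - 107279\right) = \frac{111812999 \left(\left(\left(9 + 0\right) - 334\right) \left(-239\right) - 107279\right)}{423} = \frac{111812999 \left(\left(9 - 334\right) \left(-239\right) - 107279\right)}{423} = \frac{111812999 \left(\left(-325\right) \left(-239\right) - 107279\right)}{423} = \frac{111812999 \left(77675 - 107279\right)}{423} = \frac{111812999}{423} \left(-29604\right) = - \frac{1103370674132}{141}$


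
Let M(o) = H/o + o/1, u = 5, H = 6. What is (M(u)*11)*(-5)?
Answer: -341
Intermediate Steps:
M(o) = o + 6/o (M(o) = 6/o + o/1 = 6/o + o*1 = 6/o + o = o + 6/o)
(M(u)*11)*(-5) = ((5 + 6/5)*11)*(-5) = ((31/5)*11)*(-5) = (341/5)*(-5) = -341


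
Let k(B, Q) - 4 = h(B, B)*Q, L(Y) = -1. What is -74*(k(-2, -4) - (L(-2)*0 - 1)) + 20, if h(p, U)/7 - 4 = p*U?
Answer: 16226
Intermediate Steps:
h(p, U) = 28 + 7*U*p (h(p, U) = 28 + 7*(p*U) = 28 + 7*(U*p) = 28 + 7*U*p)
k(B, Q) = 4 + Q*(28 + 7*B²) (k(B, Q) = 4 + (28 + 7*B*B)*Q = 4 + (28 + 7*B²)*Q = 4 + Q*(28 + 7*B²))
-74*(k(-2, -4) - (L(-2)*0 - 1)) + 20 = -74*((4 + 7*(-4)*(4 + (-2)²)) - (-1*0 - 1)) + 20 = -74*((4 + 7*(-4)*(4 + 4)) - (0 - 1)) + 20 = -74*((4 + 7*(-4)*8) - 1*(-1)) + 20 = -74*((4 - 224) + 1) + 20 = -74*(-220 + 1) + 20 = -74*(-219) + 20 = 16206 + 20 = 16226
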